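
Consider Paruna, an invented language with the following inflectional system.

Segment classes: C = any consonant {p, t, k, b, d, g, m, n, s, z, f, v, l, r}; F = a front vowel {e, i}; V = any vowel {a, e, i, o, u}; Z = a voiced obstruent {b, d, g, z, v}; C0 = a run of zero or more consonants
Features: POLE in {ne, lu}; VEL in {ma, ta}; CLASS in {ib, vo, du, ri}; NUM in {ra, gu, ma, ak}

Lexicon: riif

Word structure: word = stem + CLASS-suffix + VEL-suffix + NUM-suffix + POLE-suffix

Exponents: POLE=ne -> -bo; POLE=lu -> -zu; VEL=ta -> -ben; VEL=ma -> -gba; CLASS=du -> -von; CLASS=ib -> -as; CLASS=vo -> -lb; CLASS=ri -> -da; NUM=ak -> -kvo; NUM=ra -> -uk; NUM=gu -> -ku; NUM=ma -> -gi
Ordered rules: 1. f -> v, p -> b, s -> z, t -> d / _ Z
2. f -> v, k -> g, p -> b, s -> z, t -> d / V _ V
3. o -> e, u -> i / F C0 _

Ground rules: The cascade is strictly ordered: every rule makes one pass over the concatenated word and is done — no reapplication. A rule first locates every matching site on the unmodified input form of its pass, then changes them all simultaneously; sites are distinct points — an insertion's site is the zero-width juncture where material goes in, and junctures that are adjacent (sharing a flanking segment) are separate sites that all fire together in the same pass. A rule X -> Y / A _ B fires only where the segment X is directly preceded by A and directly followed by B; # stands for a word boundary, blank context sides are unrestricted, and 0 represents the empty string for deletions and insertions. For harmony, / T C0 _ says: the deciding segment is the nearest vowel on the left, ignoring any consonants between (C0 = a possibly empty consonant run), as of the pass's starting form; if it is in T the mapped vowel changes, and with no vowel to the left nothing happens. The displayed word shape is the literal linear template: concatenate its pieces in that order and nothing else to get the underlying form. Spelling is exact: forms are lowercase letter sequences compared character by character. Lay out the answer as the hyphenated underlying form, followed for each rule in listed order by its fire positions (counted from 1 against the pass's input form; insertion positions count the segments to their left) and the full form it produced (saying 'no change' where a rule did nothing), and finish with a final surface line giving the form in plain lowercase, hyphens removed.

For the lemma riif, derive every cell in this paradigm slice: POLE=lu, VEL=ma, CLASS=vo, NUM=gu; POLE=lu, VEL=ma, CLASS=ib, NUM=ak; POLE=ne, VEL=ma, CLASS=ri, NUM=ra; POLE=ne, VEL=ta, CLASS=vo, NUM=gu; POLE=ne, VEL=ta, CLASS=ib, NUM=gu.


cell POLE=lu, VEL=ma, CLASS=vo, NUM=gu:
underlying: riif-lb-gba-ku-zu
1. f -> v, p -> b, s -> z, t -> d / _ Z: no change
2. f -> v, k -> g, p -> b, s -> z, t -> d / V _ V: fires at position(s) 10: riiflbgbaguzu
3. o -> e, u -> i / F C0 _: no change
surface: riiflbgbaguzu

cell POLE=lu, VEL=ma, CLASS=ib, NUM=ak:
underlying: riif-as-gba-kvo-zu
1. f -> v, p -> b, s -> z, t -> d / _ Z: fires at position(s) 6: riifazgbakvozu
2. f -> v, k -> g, p -> b, s -> z, t -> d / V _ V: fires at position(s) 4: riivazgbakvozu
3. o -> e, u -> i / F C0 _: no change
surface: riivazgbakvozu

cell POLE=ne, VEL=ma, CLASS=ri, NUM=ra:
underlying: riif-da-gba-uk-bo
1. f -> v, p -> b, s -> z, t -> d / _ Z: fires at position(s) 4: riivdagbaukbo
2. f -> v, k -> g, p -> b, s -> z, t -> d / V _ V: no change
3. o -> e, u -> i / F C0 _: no change
surface: riivdagbaukbo

cell POLE=ne, VEL=ta, CLASS=vo, NUM=gu:
underlying: riif-lb-ben-ku-bo
1. f -> v, p -> b, s -> z, t -> d / _ Z: no change
2. f -> v, k -> g, p -> b, s -> z, t -> d / V _ V: no change
3. o -> e, u -> i / F C0 _: fires at position(s) 11: riiflbbenkibo
surface: riiflbbenkibo

cell POLE=ne, VEL=ta, CLASS=ib, NUM=gu:
underlying: riif-as-ben-ku-bo
1. f -> v, p -> b, s -> z, t -> d / _ Z: fires at position(s) 6: riifazbenkubo
2. f -> v, k -> g, p -> b, s -> z, t -> d / V _ V: fires at position(s) 4: riivazbenkubo
3. o -> e, u -> i / F C0 _: fires at position(s) 11: riivazbenkibo
surface: riivazbenkibo


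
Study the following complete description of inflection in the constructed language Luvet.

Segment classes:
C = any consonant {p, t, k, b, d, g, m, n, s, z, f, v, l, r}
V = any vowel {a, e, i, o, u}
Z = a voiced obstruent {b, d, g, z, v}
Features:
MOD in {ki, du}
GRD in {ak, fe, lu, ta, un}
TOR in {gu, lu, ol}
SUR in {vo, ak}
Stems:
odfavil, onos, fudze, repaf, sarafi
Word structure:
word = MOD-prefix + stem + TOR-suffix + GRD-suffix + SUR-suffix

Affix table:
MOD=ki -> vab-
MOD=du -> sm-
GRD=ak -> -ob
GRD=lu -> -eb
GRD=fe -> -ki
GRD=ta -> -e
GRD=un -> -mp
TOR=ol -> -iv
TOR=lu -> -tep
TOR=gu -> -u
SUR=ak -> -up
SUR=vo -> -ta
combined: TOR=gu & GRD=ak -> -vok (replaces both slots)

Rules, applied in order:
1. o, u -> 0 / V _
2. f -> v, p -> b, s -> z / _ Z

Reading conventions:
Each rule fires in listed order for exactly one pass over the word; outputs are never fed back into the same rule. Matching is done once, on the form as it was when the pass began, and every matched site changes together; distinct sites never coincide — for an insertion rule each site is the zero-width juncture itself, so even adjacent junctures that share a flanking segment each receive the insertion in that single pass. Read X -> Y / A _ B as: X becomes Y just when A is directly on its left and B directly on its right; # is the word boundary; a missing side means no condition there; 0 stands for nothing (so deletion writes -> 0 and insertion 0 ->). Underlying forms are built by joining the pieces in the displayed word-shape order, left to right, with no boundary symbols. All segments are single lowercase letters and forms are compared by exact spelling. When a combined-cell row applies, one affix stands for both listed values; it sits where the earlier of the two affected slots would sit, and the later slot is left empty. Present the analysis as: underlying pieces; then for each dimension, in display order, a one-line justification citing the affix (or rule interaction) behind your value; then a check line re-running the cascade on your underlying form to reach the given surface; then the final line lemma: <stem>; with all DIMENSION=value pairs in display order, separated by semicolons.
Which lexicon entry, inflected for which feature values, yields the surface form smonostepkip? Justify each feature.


underlying: sm-onos-tep-ki-up
MOD=du - signalled by the affix sm-
GRD=fe - signalled by the affix -ki
TOR=lu - signalled by the affix -tep
SUR=ak - signalled by the affix -up
check: smonostepkiup -> smonostepkip -> smonostepkip
lemma: onos; MOD=du; GRD=fe; TOR=lu; SUR=ak


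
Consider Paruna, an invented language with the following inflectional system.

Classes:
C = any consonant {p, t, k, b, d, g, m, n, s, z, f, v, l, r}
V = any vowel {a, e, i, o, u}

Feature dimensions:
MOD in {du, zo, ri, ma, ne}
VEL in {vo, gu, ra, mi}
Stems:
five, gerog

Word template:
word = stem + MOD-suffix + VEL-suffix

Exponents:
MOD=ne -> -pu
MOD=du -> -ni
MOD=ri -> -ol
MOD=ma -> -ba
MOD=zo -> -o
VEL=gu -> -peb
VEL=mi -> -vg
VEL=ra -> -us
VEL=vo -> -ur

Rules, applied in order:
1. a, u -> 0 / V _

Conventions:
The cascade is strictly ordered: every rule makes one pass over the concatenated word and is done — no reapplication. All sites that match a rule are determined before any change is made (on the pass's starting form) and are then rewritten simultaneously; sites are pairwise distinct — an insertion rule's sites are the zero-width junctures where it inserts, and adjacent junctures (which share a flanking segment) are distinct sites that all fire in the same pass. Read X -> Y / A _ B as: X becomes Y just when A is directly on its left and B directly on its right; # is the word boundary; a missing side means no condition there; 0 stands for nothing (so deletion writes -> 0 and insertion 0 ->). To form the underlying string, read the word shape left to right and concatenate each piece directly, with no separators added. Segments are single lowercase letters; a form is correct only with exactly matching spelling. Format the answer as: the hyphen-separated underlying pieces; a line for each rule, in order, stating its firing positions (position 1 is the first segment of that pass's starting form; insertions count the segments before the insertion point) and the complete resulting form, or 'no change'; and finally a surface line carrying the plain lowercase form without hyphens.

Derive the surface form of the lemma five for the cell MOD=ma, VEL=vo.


underlying: five-ba-ur
1. a, u -> 0 / V _: fires at position(s) 7: fivebar
surface: fivebar


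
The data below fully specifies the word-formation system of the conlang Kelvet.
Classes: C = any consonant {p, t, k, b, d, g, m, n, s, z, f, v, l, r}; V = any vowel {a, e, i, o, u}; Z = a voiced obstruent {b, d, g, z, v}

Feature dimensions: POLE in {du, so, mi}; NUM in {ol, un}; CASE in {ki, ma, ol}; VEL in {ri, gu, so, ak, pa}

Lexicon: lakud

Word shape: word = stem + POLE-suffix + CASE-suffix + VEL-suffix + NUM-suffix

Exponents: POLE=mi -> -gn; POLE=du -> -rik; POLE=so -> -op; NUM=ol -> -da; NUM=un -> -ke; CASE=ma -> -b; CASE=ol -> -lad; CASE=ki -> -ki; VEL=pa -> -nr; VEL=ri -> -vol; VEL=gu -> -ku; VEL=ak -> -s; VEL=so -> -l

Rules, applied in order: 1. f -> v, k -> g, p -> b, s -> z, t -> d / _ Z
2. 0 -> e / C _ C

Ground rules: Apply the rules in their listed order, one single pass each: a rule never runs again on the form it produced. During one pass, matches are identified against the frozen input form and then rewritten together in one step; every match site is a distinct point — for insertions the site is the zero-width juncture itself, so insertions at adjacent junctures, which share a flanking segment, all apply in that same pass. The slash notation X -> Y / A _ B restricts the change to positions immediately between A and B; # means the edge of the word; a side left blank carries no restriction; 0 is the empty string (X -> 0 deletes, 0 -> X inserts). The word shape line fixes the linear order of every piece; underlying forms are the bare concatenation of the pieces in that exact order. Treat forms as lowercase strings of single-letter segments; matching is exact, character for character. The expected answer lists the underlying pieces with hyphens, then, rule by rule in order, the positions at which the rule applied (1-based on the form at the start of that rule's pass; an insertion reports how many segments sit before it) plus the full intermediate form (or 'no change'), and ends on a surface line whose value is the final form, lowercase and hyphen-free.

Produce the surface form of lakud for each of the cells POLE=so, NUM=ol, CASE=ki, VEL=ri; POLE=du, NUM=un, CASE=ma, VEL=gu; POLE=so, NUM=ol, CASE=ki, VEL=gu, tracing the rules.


cell POLE=so, NUM=ol, CASE=ki, VEL=ri:
underlying: lakud-op-ki-vol-da
1. f -> v, k -> g, p -> b, s -> z, t -> d / _ Z: no change
2. 0 -> e / C _ C: inserts after position(s) 7, 12: lakudopekivoleda
surface: lakudopekivoleda

cell POLE=du, NUM=un, CASE=ma, VEL=gu:
underlying: lakud-rik-b-ku-ke
1. f -> v, k -> g, p -> b, s -> z, t -> d / _ Z: fires at position(s) 8: lakudrigbkuke
2. 0 -> e / C _ C: inserts after position(s) 5, 8, 9: lakuderigebekuke
surface: lakuderigebekuke

cell POLE=so, NUM=ol, CASE=ki, VEL=gu:
underlying: lakud-op-ki-ku-da
1. f -> v, k -> g, p -> b, s -> z, t -> d / _ Z: no change
2. 0 -> e / C _ C: inserts after position(s) 7: lakudopekikuda
surface: lakudopekikuda


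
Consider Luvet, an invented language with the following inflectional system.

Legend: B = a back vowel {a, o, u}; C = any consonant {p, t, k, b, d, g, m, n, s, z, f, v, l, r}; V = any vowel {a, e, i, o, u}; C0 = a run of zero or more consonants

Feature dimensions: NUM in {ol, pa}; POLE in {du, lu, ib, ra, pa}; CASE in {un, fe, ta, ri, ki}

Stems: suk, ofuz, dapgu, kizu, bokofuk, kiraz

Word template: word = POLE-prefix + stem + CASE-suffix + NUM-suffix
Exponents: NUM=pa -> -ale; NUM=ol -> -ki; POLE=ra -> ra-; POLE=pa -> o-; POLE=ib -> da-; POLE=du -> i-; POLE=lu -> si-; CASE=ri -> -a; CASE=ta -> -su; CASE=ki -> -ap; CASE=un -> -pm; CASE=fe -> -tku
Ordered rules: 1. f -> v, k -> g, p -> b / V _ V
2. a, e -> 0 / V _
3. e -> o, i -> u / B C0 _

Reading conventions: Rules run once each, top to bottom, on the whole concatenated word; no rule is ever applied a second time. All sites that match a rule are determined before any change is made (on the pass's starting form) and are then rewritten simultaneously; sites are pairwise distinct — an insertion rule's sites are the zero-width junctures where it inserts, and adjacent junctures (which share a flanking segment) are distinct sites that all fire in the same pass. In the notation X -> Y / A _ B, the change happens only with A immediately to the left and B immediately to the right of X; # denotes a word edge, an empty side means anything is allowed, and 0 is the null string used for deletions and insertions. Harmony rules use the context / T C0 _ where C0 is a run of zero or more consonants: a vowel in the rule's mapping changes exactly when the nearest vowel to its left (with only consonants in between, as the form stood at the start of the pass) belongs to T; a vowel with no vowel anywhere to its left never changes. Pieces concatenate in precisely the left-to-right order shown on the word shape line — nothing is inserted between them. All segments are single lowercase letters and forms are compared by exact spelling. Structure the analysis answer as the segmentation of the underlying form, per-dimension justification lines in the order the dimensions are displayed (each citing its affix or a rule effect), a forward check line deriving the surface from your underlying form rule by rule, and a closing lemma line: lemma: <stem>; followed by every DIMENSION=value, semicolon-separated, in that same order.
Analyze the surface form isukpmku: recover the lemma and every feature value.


underlying: i-suk-pm-ki
NUM=ol - signalled by the affix -ki
POLE=du - signalled by the affix i-
CASE=un - signalled by the affix -pm
check: isukpmki -> isukpmki -> isukpmki -> isukpmku
lemma: suk; NUM=ol; POLE=du; CASE=un


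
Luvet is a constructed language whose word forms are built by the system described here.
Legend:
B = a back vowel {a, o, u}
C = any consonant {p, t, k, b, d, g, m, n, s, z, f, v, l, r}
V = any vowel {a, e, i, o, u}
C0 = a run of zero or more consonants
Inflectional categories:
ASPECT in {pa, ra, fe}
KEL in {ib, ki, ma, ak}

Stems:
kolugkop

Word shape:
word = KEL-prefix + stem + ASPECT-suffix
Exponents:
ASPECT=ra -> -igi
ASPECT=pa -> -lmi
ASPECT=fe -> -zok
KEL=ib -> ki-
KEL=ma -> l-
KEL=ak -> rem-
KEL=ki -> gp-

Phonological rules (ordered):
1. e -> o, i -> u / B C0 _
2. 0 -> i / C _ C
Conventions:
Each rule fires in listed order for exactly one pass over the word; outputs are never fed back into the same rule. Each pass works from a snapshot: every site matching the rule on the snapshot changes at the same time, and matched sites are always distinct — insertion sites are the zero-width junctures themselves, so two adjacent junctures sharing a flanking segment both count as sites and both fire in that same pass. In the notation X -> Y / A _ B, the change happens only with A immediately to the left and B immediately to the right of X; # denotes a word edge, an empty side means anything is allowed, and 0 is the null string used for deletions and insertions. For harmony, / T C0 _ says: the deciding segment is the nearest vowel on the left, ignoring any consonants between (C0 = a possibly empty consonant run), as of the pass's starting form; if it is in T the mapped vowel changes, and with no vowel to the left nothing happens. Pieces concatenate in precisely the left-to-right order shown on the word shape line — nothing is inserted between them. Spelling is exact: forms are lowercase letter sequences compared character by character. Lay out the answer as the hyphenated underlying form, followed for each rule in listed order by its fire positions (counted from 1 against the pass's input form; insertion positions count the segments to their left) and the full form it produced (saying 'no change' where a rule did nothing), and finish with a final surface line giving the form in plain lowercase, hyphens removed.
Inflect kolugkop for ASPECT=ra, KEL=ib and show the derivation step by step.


underlying: ki-kolugkop-igi
1. e -> o, i -> u / B C0 _: fires at position(s) 11: kikolugkopugi
2. 0 -> i / C _ C: inserts after position(s) 7: kikolugikopugi
surface: kikolugikopugi


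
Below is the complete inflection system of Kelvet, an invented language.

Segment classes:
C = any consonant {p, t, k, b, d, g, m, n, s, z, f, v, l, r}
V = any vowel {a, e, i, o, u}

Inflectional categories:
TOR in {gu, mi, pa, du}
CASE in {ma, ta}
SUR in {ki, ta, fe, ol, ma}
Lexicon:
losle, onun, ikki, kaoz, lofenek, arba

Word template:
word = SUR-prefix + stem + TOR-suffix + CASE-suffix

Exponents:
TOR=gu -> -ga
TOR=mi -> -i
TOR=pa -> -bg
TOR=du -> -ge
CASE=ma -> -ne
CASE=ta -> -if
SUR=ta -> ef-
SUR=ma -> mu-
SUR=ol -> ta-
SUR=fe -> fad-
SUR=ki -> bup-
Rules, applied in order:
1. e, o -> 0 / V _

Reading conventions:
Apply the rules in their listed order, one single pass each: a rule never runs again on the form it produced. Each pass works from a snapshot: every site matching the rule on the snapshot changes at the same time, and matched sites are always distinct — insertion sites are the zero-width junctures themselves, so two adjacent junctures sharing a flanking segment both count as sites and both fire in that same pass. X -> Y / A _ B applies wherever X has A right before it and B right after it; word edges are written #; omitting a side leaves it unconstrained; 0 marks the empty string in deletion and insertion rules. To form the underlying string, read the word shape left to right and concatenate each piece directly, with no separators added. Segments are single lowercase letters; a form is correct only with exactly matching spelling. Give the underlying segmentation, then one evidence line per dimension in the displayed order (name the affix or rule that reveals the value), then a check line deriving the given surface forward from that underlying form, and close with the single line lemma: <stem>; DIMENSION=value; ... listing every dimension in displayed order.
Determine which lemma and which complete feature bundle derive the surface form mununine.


underlying: mu-onun-i-ne
TOR=mi - signalled by the affix -i
CASE=ma - signalled by the affix -ne
SUR=ma - signalled by the affix mu-
check: muonunine -> mununine
lemma: onun; TOR=mi; CASE=ma; SUR=ma


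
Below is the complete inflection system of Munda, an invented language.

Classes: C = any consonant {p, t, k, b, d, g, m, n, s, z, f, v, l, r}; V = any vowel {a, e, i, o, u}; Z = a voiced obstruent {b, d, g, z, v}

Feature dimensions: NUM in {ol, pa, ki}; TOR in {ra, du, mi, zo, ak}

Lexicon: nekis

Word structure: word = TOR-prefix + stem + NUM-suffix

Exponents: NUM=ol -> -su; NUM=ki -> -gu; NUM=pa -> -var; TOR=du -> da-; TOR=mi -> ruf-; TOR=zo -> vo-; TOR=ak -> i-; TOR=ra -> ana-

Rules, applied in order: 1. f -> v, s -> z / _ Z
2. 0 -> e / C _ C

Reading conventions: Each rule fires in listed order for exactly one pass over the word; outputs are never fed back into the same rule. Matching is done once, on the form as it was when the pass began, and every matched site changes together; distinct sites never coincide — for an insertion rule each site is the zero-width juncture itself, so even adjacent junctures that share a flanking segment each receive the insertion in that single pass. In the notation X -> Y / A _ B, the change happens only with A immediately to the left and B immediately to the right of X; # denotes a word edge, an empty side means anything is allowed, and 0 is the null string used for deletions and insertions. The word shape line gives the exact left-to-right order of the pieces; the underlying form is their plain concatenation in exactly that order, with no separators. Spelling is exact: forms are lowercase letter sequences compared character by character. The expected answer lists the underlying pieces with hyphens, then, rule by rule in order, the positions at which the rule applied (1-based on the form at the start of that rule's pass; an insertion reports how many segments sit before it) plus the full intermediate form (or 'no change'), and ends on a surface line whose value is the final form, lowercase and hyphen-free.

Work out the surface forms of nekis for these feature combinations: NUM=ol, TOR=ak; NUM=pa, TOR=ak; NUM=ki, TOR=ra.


cell NUM=ol, TOR=ak:
underlying: i-nekis-su
1. f -> v, s -> z / _ Z: no change
2. 0 -> e / C _ C: inserts after position(s) 6: inekisesu
surface: inekisesu

cell NUM=pa, TOR=ak:
underlying: i-nekis-var
1. f -> v, s -> z / _ Z: fires at position(s) 6: inekizvar
2. 0 -> e / C _ C: inserts after position(s) 6: inekizevar
surface: inekizevar

cell NUM=ki, TOR=ra:
underlying: ana-nekis-gu
1. f -> v, s -> z / _ Z: fires at position(s) 8: ananekizgu
2. 0 -> e / C _ C: inserts after position(s) 8: ananekizegu
surface: ananekizegu


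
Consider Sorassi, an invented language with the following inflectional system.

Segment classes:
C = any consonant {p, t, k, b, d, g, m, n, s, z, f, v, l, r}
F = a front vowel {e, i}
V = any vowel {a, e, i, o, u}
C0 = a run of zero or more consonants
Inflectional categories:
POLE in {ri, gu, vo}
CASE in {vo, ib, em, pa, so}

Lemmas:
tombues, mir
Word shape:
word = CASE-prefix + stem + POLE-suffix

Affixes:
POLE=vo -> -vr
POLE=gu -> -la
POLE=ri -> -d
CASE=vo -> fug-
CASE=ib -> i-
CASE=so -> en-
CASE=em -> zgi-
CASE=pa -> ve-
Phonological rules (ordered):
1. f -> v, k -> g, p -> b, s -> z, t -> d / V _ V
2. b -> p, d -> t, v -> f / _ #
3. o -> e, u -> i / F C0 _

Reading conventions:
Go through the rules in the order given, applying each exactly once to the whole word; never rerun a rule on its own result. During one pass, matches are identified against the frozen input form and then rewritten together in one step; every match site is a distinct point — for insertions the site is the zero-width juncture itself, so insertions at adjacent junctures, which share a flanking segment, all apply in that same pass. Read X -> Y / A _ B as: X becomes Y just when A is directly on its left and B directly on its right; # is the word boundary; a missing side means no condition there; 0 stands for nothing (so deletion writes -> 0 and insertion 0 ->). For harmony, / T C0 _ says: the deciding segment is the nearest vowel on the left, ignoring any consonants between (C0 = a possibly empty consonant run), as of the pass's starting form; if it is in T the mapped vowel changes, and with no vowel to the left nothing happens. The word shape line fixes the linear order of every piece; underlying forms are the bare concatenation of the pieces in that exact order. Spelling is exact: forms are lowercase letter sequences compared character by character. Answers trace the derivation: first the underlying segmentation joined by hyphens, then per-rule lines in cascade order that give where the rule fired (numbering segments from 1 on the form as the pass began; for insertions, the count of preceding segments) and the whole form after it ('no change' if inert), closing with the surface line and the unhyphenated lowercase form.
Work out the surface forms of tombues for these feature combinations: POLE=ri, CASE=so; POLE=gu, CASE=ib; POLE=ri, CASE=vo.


cell POLE=ri, CASE=so:
underlying: en-tombues-d
1. f -> v, k -> g, p -> b, s -> z, t -> d / V _ V: no change
2. b -> p, d -> t, v -> f / _ #: fires at position(s) 10: entombuest
3. o -> e, u -> i / F C0 _: fires at position(s) 4: entembuest
surface: entembuest

cell POLE=gu, CASE=ib:
underlying: i-tombues-la
1. f -> v, k -> g, p -> b, s -> z, t -> d / V _ V: fires at position(s) 2: idombuesla
2. b -> p, d -> t, v -> f / _ #: no change
3. o -> e, u -> i / F C0 _: fires at position(s) 3: idembuesla
surface: idembuesla

cell POLE=ri, CASE=vo:
underlying: fug-tombues-d
1. f -> v, k -> g, p -> b, s -> z, t -> d / V _ V: no change
2. b -> p, d -> t, v -> f / _ #: fires at position(s) 11: fugtombuest
3. o -> e, u -> i / F C0 _: no change
surface: fugtombuest


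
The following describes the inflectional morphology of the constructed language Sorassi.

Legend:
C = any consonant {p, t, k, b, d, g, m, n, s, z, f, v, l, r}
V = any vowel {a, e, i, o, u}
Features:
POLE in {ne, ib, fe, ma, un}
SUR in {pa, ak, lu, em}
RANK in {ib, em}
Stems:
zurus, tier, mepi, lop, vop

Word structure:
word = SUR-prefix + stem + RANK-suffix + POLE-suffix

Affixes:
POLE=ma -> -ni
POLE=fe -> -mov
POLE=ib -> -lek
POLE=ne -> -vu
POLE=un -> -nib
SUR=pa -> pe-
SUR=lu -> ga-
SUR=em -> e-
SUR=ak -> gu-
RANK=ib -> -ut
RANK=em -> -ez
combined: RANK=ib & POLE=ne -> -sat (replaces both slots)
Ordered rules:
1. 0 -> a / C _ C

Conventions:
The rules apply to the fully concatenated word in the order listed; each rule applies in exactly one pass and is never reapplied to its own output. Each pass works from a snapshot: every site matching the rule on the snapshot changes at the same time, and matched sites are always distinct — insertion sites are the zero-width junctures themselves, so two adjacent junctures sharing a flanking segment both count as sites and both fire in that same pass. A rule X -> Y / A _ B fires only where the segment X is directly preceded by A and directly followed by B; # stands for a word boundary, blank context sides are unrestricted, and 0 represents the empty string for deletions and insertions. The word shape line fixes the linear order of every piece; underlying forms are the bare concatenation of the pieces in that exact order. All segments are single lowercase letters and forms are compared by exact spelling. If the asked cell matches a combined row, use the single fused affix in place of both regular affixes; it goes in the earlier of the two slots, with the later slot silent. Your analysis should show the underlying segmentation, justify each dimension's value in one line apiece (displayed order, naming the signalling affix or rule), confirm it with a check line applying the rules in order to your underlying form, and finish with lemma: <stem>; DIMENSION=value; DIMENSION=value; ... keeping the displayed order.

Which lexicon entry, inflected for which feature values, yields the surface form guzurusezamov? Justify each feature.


underlying: gu-zurus-ez-mov
POLE=fe - signalled by the affix -mov
SUR=ak - signalled by the affix gu-
RANK=em - signalled by the affix -ez
check: guzurusezmov -> guzurusezamov
lemma: zurus; POLE=fe; SUR=ak; RANK=em


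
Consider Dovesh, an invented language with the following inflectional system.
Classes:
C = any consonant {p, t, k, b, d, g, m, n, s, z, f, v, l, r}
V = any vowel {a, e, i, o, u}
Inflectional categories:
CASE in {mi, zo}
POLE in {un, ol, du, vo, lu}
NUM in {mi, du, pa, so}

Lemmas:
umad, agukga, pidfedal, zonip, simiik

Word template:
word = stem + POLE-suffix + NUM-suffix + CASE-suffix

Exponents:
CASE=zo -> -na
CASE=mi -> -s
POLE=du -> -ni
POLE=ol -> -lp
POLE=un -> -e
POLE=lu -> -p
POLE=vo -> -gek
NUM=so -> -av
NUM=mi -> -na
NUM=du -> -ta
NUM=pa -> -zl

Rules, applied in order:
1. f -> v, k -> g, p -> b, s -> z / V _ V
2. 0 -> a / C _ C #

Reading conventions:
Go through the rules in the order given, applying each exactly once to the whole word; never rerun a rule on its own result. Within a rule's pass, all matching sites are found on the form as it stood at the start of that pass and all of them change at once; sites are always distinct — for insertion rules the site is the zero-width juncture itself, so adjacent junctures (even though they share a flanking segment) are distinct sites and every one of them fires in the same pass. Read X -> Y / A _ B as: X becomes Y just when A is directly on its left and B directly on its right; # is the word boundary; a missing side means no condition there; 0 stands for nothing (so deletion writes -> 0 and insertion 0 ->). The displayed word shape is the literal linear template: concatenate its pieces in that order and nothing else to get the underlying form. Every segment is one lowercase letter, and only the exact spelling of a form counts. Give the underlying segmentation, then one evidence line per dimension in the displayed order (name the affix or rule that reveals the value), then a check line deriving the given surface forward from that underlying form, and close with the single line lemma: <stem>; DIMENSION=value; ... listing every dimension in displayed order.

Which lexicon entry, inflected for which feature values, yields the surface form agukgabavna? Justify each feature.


underlying: agukga-p-av-na
CASE=zo - signalled by the affix -na
POLE=lu - signalled by the affix -p
NUM=so - signalled by the affix -av
check: agukgapavna -> agukgabavna -> agukgabavna
lemma: agukga; CASE=zo; POLE=lu; NUM=so


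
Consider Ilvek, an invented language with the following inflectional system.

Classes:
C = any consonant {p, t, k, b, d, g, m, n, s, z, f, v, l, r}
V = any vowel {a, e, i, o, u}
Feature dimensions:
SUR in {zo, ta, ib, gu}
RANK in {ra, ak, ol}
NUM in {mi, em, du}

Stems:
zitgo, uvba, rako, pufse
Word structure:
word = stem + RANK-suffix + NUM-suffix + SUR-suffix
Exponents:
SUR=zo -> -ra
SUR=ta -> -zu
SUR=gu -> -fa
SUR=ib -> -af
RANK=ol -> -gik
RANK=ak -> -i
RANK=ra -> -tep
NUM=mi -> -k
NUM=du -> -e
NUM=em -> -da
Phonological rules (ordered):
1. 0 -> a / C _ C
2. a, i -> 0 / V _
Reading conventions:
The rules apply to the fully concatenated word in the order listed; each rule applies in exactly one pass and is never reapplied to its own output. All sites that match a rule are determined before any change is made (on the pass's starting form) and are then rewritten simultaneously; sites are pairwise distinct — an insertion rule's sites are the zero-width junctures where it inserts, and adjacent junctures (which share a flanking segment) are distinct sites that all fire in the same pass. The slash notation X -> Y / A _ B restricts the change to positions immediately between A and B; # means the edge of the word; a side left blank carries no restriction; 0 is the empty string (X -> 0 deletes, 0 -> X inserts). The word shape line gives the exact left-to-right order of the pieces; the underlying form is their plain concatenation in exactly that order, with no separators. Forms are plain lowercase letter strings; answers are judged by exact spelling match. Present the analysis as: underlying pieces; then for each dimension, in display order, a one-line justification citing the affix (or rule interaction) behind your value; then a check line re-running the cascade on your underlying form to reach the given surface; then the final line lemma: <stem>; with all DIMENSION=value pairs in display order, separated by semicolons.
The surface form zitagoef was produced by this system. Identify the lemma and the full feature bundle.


underlying: zitgo-i-e-af
SUR=ib - signalled by the affix -af
RANK=ak - signalled by the affix -i
NUM=du - signalled by the affix -e
check: zitgoieaf -> zitagoieaf -> zitagoef
lemma: zitgo; SUR=ib; RANK=ak; NUM=du


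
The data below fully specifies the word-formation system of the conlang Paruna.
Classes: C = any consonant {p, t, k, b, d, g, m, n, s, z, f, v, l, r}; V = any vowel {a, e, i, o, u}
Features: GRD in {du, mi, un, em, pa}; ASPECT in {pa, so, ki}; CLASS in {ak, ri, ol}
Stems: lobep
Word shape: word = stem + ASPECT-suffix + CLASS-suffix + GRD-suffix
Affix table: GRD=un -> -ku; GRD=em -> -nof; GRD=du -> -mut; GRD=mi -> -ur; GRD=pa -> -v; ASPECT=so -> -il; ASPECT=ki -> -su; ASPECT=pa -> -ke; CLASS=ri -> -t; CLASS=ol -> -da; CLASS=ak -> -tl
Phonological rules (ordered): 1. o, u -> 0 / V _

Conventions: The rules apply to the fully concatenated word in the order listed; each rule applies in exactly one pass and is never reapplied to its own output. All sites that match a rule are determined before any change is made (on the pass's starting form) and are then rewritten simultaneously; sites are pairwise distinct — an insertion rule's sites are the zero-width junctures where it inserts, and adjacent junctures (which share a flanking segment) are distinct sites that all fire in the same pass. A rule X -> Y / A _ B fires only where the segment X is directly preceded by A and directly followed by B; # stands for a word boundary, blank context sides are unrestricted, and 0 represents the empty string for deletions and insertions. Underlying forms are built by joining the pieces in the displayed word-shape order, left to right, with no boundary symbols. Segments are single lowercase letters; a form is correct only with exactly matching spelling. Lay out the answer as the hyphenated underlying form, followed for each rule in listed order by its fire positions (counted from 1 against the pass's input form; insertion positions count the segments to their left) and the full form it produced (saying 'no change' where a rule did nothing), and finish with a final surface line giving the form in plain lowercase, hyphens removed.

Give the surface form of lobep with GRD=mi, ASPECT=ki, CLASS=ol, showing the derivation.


underlying: lobep-su-da-ur
1. o, u -> 0 / V _: fires at position(s) 10: lobepsudar
surface: lobepsudar


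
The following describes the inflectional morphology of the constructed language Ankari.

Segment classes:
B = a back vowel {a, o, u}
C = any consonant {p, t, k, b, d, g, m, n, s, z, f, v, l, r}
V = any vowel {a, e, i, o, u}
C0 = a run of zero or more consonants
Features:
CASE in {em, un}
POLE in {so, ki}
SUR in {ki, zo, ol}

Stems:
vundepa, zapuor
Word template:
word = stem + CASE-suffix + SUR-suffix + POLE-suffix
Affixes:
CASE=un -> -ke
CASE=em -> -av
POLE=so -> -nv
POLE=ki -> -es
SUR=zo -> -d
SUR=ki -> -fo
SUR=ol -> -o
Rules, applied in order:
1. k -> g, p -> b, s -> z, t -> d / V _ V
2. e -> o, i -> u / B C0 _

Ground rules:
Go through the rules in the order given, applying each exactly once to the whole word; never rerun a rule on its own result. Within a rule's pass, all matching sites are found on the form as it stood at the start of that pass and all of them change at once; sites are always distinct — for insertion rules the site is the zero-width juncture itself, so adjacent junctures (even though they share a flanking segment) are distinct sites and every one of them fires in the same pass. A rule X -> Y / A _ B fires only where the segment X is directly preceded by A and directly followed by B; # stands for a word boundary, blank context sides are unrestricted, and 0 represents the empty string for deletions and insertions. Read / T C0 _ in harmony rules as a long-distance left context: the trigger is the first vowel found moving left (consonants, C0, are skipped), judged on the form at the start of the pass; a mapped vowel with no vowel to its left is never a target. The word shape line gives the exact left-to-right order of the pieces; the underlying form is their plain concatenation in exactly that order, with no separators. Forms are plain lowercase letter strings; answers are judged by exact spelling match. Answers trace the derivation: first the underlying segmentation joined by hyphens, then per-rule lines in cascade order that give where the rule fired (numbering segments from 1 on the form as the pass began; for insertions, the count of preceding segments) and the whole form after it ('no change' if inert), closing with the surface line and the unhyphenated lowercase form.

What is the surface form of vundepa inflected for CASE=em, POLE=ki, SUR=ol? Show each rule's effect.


underlying: vundepa-av-o-es
1. k -> g, p -> b, s -> z, t -> d / V _ V: fires at position(s) 6: vundebaavoes
2. e -> o, i -> u / B C0 _: fires at position(s) 5, 11: vundobaavoos
surface: vundobaavoos


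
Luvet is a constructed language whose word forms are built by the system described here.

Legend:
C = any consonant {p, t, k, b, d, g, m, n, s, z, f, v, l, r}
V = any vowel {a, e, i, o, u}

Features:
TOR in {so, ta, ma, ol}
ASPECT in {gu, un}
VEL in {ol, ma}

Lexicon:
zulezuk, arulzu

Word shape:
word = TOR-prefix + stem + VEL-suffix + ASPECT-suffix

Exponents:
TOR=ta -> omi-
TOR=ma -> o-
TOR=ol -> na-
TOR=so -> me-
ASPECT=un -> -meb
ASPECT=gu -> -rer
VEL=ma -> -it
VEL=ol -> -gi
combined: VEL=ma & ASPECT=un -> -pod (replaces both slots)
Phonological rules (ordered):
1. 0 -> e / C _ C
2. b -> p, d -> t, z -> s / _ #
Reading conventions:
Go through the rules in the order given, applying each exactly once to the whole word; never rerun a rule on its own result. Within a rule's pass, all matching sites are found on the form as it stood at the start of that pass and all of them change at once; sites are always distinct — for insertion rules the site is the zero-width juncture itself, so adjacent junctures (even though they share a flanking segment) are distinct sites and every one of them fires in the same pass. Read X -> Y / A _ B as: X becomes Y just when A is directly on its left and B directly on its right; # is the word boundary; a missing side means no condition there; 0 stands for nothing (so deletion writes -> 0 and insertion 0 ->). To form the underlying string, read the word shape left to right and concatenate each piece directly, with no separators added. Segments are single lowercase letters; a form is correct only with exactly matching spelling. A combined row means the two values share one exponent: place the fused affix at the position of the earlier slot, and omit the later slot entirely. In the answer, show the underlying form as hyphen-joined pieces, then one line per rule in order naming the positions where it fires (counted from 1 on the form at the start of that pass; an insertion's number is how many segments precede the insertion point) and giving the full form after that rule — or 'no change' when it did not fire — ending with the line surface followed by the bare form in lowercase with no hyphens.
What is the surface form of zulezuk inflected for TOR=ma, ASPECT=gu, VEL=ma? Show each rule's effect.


underlying: o-zulezuk-it-rer
1. 0 -> e / C _ C: inserts after position(s) 10: ozulezukiterer
2. b -> p, d -> t, z -> s / _ #: no change
surface: ozulezukiterer


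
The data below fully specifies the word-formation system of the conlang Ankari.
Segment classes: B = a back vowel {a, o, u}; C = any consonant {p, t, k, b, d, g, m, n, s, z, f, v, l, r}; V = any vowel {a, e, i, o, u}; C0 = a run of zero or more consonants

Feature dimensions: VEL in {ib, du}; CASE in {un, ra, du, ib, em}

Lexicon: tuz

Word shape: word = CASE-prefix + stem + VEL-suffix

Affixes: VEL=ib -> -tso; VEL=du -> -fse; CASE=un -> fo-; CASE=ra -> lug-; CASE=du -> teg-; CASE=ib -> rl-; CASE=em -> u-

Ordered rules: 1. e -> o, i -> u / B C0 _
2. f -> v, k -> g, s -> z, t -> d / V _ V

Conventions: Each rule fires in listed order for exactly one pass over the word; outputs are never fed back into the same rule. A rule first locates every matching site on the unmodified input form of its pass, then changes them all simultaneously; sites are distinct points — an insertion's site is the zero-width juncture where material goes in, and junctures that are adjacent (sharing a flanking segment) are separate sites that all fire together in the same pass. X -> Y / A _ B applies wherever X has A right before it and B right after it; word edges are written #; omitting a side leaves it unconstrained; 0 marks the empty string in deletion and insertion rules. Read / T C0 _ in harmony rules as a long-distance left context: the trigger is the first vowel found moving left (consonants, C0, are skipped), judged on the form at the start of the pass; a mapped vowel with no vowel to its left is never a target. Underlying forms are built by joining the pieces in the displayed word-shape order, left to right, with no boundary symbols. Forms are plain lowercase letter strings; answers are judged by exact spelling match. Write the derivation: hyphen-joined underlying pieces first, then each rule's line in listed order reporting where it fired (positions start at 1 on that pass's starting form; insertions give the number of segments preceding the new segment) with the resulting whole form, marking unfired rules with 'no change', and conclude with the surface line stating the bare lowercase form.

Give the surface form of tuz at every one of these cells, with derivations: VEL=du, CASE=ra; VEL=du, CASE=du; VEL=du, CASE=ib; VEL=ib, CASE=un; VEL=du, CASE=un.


cell VEL=du, CASE=ra:
underlying: lug-tuz-fse
1. e -> o, i -> u / B C0 _: fires at position(s) 9: lugtuzfso
2. f -> v, k -> g, s -> z, t -> d / V _ V: no change
surface: lugtuzfso

cell VEL=du, CASE=du:
underlying: teg-tuz-fse
1. e -> o, i -> u / B C0 _: fires at position(s) 9: tegtuzfso
2. f -> v, k -> g, s -> z, t -> d / V _ V: no change
surface: tegtuzfso

cell VEL=du, CASE=ib:
underlying: rl-tuz-fse
1. e -> o, i -> u / B C0 _: fires at position(s) 8: rltuzfso
2. f -> v, k -> g, s -> z, t -> d / V _ V: no change
surface: rltuzfso

cell VEL=ib, CASE=un:
underlying: fo-tuz-tso
1. e -> o, i -> u / B C0 _: no change
2. f -> v, k -> g, s -> z, t -> d / V _ V: fires at position(s) 3: foduztso
surface: foduztso

cell VEL=du, CASE=un:
underlying: fo-tuz-fse
1. e -> o, i -> u / B C0 _: fires at position(s) 8: fotuzfso
2. f -> v, k -> g, s -> z, t -> d / V _ V: fires at position(s) 3: foduzfso
surface: foduzfso
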